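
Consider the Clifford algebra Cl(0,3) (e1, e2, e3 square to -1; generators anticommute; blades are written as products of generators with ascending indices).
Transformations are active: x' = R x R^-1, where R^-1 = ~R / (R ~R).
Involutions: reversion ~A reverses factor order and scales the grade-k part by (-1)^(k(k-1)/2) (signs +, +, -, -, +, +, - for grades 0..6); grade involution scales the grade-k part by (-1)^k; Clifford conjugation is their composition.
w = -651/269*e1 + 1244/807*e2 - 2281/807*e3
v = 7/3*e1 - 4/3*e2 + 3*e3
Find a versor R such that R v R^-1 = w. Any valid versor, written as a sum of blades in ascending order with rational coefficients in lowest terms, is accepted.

R = v + w = -70/807*e1 + 56/269*e2 + 140/807*e3 works: the equal norms (-146/9) guarantee its sandwich swaps v into w.
Answer: -70/807*e1 + 56/269*e2 + 140/807*e3


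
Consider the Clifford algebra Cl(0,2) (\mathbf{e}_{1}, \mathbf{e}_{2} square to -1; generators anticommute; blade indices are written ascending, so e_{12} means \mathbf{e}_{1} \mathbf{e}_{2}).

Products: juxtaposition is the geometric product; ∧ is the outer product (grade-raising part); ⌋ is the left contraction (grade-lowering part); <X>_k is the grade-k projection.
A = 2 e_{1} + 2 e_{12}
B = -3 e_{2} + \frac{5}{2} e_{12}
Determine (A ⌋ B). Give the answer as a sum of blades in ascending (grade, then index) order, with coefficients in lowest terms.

step 1: -5 - 5 e_{2}
Answer: -5 - 5 e_{2}


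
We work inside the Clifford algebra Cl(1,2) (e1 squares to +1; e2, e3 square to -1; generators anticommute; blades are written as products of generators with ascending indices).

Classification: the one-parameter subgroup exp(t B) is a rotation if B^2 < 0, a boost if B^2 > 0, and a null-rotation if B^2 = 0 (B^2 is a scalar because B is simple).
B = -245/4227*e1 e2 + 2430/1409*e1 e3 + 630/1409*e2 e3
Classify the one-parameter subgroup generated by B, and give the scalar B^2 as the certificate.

B^2 term by term: the squares give (-245/4227)^2*(e1 e2)^2 + (2430/1409)^2*(e1 e3)^2 + (630/1409)^2*(e2 e3)^2 = 60025/17867529*(+1) + 5904900/1985281*(+1) + 396900/1985281*(-1) = 25/9 (each basis 2-blade squares to minus the product of its generators' squares); cross terms between blades sharing an index anticommute and cancel. So B^2 = 25/9.
Answer: boost, certificate B^2 = 25/9. Why this suffices: the scalar 25/9 survives any versor conjugation, so its sign alone determines the class however B is presented.


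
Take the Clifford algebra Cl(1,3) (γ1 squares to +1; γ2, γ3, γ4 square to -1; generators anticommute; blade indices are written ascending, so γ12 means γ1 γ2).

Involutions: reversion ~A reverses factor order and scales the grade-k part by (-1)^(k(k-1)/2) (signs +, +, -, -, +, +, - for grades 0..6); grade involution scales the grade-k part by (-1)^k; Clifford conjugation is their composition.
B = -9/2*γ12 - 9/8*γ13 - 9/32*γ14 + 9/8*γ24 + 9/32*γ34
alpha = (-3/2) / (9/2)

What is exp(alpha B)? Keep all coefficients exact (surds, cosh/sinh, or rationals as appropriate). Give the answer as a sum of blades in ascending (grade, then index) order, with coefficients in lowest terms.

B^2 term by term: the squares give (-9/2)^2*(γ12)^2 + (-9/8)^2*(γ13)^2 + (-9/32)^2*(γ14)^2 + (9/8)^2*(γ24)^2 + (9/32)^2*(γ34)^2 = 81/4*(+1) + 81/64*(+1) + 81/1024*(+1) + 81/64*(-1) + 81/1024*(-1) = 81/4 (each basis 2-blade squares to minus the product of its generators' squares); cross terms between blades sharing an index anticommute and cancel; the commuting (index-disjoint) pairs give grade-4 terms 2*c*c'*(blade product), which cancel blade by blade — γ1234: -81/32 + 81/32 = 0 — confirming B is simple. So B^2 = 81/4.
B^2 = 81/4 — hyperbolic case — the even/odd split gives cosh and sinh: l = 9/2, alpha*l = -3/2, so exp(alpha B) = cosh(-3/2) + (sinh(-3/2)/(9/2))*B = cosh(3/2) + (-2*sinh(3/2)/9)*B.
Answer: cosh(3/2) + sinh(3/2)*γ12 + sinh(3/2)/4*γ13 + sinh(3/2)/16*γ14 - sinh(3/2)/4*γ24 - sinh(3/2)/16*γ34


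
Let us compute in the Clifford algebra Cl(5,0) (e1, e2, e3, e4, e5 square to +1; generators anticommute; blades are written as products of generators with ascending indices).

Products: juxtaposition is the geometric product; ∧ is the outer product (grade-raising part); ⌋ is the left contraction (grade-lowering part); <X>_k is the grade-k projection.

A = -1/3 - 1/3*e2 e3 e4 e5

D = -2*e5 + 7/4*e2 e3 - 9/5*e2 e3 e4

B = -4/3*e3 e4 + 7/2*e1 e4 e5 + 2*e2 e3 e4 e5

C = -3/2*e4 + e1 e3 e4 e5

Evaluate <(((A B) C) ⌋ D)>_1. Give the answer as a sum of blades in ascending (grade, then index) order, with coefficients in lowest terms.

step 1: -2/3 - 4/9*e2 e5 + 4/9*e3 e4 + 7/6*e1 e2 e3 - 7/6*e1 e4 e5 - 2/3*e2 e3 e4 e5
step 2: 1/2*e3 + e4 + 2/3*e1 e2 - 79/36*e1 e5 - e2 e3 e5 + 1/2*e2 e4 e5 - 79/36*e1 e2 e3 e4 - 2/3*e1 e3 e4 e5
step 3: -7/8*e2 - 9/5*e2 e3 + 9/10*e2 e4
step 4: -7/8*e2
Answer: -7/8*e2


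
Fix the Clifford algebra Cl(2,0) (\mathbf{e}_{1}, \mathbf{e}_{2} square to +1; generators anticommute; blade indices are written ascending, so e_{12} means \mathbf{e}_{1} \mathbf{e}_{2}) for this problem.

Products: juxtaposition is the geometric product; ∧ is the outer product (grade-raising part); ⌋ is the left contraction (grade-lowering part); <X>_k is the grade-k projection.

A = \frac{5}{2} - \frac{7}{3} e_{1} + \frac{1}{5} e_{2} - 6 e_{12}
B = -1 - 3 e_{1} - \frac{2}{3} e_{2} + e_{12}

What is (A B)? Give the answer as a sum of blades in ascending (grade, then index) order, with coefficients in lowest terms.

step 1: \frac{311}{30} - \frac{41}{30} e_{1} - \frac{111}{5} e_{2} + \frac{959}{90} e_{12}
Answer: \frac{311}{30} - \frac{41}{30} e_{1} - \frac{111}{5} e_{2} + \frac{959}{90} e_{12}


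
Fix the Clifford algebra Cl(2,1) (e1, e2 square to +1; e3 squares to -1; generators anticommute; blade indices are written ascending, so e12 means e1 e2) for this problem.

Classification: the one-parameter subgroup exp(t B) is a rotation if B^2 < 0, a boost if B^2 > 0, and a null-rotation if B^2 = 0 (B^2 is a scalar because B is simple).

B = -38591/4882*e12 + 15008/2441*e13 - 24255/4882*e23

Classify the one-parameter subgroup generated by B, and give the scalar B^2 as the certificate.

B^2 term by term: the squares give (-38591/4882)^2*(e12)^2 + (15008/2441)^2*(e13)^2 + (-24255/4882)^2*(e23)^2 = 1489265281/23833924*(-1) + 225240064/5958481*(+1) + 588305025/23833924*(+1) = 0 (each basis 2-blade squares to minus the product of its generators' squares); cross terms between blades sharing an index anticommute and cancel. So B^2 = 0.
Answer: null-rotation, certificate B^2 = 0. Note: conjugating B changes its blade decomposition but never the scalar B^2 = 0, whose sign settles the classification.


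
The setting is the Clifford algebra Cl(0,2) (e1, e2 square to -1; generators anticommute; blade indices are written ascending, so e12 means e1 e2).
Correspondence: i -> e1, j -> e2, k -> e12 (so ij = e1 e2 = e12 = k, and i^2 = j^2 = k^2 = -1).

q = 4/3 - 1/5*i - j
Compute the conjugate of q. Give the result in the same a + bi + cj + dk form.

In blades: q = 4/3 - 1/5*e1 - e2.
Conjugation here is Clifford conjugation: the scalar is fixed and the grade-1 and grade-2 blades all flip sign, giving 4/3 + 1/5*e1 + e2; translating back:
Answer: 4/3 + 1/5*i + j


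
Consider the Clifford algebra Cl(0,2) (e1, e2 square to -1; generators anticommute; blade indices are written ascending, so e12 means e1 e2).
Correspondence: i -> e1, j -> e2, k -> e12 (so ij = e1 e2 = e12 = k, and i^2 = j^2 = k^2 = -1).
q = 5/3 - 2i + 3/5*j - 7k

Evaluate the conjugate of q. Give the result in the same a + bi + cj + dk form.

In blades: q = 5/3 - 2*e1 + 3/5*e2 - 7*e12.
Conjugation here is Clifford conjugation: the scalar is fixed and the grade-1 and grade-2 blades all flip sign, giving 5/3 + 2*e1 - 3/5*e2 + 7*e12; translating back:
Answer: 5/3 + 2i - 3/5*j + 7k


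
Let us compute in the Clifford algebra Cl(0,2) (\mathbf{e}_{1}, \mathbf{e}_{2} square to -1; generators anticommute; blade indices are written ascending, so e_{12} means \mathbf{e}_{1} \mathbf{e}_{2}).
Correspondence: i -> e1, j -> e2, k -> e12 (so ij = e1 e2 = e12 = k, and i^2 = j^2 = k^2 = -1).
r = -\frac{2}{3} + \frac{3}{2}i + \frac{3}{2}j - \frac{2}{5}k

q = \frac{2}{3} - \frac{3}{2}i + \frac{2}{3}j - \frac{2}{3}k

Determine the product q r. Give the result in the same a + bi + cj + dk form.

In blades: q = \frac{2}{3} - \frac{3}{2} e_{1} + \frac{2}{3} e_{2} - \frac{2}{3} e_{12}, r = -\frac{2}{3} + \frac{3}{2} e_{1} + \frac{3}{2} e_{2} - \frac{2}{5} e_{12}.
Distribute q over r term by term (generator squares from the signature, products reordered to ascending indices): (\frac{2}{3})*r = -\frac{4}{9} + e_{1} + e_{2} - \frac{4}{15} e_{12}; (-\frac{3}{2} e_{1})*r = \frac{9}{4} + e_{1} - \frac{3}{5} e_{2} - \frac{9}{4} e_{12}; (\frac{2}{3} e_{2})*r = -1 - \frac{4}{15} e_{1} - \frac{4}{9} e_{2} - e_{12}; (-\frac{2}{3} e_{12})*r = -\frac{4}{15} + e_{1} - e_{2} + \frac{4}{9} e_{12}.
Sum: \frac{97}{180} + \frac{41}{15} e_{1} - \frac{47}{45} e_{2} - \frac{553}{180} e_{12}; translating back through the correspondence:
Answer: \frac{97}{180} + \frac{41}{15}i - \frac{47}{45}j - \frac{553}{180}k


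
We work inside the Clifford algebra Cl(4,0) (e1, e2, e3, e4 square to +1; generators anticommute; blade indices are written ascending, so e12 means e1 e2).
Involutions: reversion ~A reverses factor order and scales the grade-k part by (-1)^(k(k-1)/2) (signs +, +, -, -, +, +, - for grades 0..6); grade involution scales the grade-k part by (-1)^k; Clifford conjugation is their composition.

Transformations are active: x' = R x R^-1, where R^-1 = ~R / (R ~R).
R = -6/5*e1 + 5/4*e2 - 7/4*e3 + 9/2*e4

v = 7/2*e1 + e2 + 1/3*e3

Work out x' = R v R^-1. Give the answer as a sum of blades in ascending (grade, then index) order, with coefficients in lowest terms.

~R = -6/5*e1 + 5/4*e2 - 7/4*e3 + 9/2*e4, and R ~R = 5263/200, so R^-1 = ~R / (5263/200).
R v = -53/15 - 223/40*e12 + 229/40*e13 - 63/4*e14 + 13/6*e23 - 9/2*e24 - 3/2*e34
Answer: -33449/10526*e1 - 21089/15789*e2 + 719/5263*e3 - 6360/5263*e4


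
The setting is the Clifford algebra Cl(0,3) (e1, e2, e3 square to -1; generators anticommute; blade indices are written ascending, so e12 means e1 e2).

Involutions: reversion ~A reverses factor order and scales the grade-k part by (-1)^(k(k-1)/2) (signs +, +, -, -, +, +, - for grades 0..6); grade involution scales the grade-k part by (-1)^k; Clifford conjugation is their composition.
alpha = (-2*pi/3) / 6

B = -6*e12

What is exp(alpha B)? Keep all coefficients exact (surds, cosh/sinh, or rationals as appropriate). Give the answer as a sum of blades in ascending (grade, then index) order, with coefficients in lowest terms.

B^2 = (-6)^2*(e12)^2 = 36*(-1) = -36 (a basis 2-blade squares to minus the product of its generators' squares).
B^2 = -36 — B^2 < 0, so the exponential closes trigonometrically: l = 6, alpha*l = -2*pi/3, so exp(alpha B) = cos(-2*pi/3) + (sin(-2*pi/3)/6)*B = -1/2 + (-sqrt(3)/12)*B.
Answer: -1/2 + sqrt(3)/2*e12


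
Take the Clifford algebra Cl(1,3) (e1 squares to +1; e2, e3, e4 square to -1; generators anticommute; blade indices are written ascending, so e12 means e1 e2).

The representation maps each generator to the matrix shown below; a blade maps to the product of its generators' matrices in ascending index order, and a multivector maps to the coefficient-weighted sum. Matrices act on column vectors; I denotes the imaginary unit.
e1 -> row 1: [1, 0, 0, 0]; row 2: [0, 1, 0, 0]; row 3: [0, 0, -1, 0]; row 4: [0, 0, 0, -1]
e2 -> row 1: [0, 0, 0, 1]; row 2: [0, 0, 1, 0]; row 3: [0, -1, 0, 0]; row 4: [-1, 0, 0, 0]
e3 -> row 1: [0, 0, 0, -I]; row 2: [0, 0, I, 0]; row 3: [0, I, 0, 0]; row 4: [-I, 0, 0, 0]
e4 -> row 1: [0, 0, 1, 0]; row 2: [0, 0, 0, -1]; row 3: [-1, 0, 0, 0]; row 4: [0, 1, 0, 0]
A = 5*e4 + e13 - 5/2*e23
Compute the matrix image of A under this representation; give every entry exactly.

Bivector images (products of the table entries): rho(e13) = rho(e1)rho(e3) = row 1: [0, 0, 0, -I]; row 2: [0, 0, I, 0]; row 3: [0, -I, 0, 0]; row 4: [I, 0, 0, 0]; rho(e23) = rho(e2)rho(e3) = row 1: [-I, 0, 0, 0]; row 2: [0, I, 0, 0]; row 3: [0, 0, -I, 0]; row 4: [0, 0, 0, I].
M = (5)*rho(e4) + (1)*rho(e13) + (-5/2)*rho(e23), summed entrywise:
Answer: row 1: [5*I/2, 0, 5, -I]; row 2: [0, -5*I/2, I, -5]; row 3: [-5, -I, 5*I/2, 0]; row 4: [I, 5, 0, -5*I/2]


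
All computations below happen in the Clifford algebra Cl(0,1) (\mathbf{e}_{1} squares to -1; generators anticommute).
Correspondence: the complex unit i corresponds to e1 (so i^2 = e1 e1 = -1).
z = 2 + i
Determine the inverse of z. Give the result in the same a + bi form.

In blades: z = 2 + e_{1}.
With qbar = 2 - e_{1} (scalar fixed, mapped units negated), z qbar = 5 (the sum of squared coefficients), so z^-1 = qbar / (5) = \frac{2}{5} - \frac{1}{5} e_{1}; translating back:
Answer: \frac{2}{5} - \frac{1}{5}i


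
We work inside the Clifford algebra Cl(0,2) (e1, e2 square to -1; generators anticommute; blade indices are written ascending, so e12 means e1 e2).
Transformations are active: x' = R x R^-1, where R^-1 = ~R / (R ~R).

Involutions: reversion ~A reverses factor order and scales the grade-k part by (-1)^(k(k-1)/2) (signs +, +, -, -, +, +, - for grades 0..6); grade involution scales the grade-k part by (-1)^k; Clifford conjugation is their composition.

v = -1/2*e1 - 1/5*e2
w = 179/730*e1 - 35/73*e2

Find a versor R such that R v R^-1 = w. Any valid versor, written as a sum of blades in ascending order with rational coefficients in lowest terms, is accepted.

Key observation: q(v) = q(w) = -29/100 (sandwiches preserve the norm), so R = v + w = -93/365*e1 - 248/365*e2 works whenever it is invertible — the component of v along it is kept and (v - w)/2 reverses, sending v to w.
Answer: -93/365*e1 - 248/365*e2


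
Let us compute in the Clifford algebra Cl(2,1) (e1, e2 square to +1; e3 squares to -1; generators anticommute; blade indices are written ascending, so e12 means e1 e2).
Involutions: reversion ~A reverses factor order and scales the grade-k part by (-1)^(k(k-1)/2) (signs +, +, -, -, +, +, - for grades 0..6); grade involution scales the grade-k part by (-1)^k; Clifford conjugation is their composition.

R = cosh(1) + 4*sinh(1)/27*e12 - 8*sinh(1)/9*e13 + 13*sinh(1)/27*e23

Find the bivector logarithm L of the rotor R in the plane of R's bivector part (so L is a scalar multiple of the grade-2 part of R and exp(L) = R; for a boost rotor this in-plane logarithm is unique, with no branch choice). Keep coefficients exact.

The scalar part of R is cosh(1), which determines |rapidity| via cosh; the sign lives in the bivector part, and pairing them (bivector part over sinh of the rapidity = the plane) gives the unique in-plane L = rapidity * plane.
Concretely: cosh(rapidity) = cosh(1) gives rapidity = ±1, and since rapidity/sinh(rapidity) is even the sign is immaterial: L = (rapidity/sinh(rapidity)) * <R>_2 = (1/sinh(1)) * <R>_2.
Answer: 4/27*e12 - 8/9*e13 + 13/27*e23


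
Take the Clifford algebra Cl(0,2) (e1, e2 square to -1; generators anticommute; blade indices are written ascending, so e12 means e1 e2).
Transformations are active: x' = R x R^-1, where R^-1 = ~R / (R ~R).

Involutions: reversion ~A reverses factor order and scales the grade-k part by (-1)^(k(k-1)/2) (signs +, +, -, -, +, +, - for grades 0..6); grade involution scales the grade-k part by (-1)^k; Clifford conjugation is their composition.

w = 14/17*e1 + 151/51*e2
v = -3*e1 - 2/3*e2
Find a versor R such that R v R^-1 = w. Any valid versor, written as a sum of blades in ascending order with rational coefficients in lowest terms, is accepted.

Key observation: q(v) = q(w) = -85/9 (sandwiches preserve the norm), so R = v + w = -37/17*e1 + 39/17*e2 works whenever it is invertible — the component of v along it is kept and (v - w)/2 reverses, sending v to w.
Answer: -37/17*e1 + 39/17*e2


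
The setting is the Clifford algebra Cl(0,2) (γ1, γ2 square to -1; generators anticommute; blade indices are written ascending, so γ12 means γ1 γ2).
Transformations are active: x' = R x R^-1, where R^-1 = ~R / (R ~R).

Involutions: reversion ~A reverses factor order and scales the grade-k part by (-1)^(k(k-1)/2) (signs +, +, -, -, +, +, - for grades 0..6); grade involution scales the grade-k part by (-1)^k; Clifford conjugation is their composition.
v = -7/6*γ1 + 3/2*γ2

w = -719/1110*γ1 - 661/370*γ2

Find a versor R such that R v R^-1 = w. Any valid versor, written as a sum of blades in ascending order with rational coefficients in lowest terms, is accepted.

R = v + w = -1007/555*γ1 - 53/185*γ2 works: the equal norms (-65/18) guarantee its sandwich swaps v into w.
Answer: -1007/555*γ1 - 53/185*γ2


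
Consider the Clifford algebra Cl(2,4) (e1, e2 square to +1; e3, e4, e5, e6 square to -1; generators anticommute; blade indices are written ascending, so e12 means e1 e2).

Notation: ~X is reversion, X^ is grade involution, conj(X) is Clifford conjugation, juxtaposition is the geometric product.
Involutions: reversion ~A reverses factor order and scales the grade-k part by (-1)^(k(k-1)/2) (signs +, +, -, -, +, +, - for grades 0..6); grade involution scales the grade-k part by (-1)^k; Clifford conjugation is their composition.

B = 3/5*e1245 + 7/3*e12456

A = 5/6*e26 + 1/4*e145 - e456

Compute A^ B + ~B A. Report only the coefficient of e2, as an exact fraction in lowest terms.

first term: 3/20*e2 + 7/3*e12 + 7/12*e26 - 3/5*e126 + 35/18*e145 - 1/2*e1456
second term: 3/20*e2 - 7/3*e12 - 7/12*e26 + 3/5*e126 + 35/18*e145 + 1/2*e1456
Answer: 3/10


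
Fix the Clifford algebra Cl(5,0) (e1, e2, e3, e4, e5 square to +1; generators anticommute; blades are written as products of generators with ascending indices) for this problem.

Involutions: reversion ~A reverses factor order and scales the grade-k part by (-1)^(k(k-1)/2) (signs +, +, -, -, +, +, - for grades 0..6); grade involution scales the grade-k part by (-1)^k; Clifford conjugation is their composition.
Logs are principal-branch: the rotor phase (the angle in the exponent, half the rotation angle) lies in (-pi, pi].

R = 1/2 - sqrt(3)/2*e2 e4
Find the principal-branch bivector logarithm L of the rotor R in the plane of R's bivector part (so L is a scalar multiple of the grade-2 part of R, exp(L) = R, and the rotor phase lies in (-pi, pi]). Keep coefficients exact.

The scalar part of R is 1/2, and that scalar determines the rotor phase on the principal branch; recovering the unit plane as bivector-part over sine of the phase gives L = phase * plane.
Concretely: cos(phase) = 1/2 gives phase = ±pi/3, and since phase/sin(phase) is even the sign is immaterial: L = (phase/sin(phase)) * <R>_2 = (2*sqrt(3)*pi/9) * <R>_2.
Answer: -pi/3*e2 e4


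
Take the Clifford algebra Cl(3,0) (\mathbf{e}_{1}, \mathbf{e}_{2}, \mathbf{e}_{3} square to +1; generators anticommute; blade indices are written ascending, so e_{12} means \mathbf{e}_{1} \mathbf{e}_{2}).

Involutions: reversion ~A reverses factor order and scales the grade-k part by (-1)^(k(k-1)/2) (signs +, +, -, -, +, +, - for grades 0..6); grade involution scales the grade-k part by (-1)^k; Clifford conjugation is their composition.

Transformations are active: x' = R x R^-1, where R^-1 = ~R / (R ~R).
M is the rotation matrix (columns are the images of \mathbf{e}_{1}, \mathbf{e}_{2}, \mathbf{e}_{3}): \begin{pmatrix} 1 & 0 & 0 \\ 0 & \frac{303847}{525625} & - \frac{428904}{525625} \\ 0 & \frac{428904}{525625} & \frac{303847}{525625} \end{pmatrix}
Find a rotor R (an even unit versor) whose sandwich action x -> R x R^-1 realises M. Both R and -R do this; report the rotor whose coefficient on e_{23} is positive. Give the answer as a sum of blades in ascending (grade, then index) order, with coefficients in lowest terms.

Method: write R = a + b12*e_{12} + b13*e_{13} + b23*e_{23} with a^2 + b12^2 + b13^2 + b23^2 = 1 (so R^-1 = ~R). Expanding the columns R e_j ~R gives tr M = 4a^2 - 1 and, from the antisymmetric part, M21 - M12 = -4a*b12, M13 - M31 = 4a*b13, M32 - M23 = -4a*b23.
Here tr M = \frac{1133319}{525625}, so a^2 = (1 + tr M)/4 = \frac{414736}{525625} and a = ±\frac{644}{725}. Taking a = \frac{644}{725}: M21 - M12 = 0, M13 - M31 = 0, M32 - M23 = \frac{857808}{525625}, giving b12 = 0, b13 = 0, b23 = -\frac{333}{725}, i.e. R = \frac{644}{725} - \frac{333}{725} e_{23}.
Its e_{23} coefficient is negative, so report the other preimage -R.
Answer: -\frac{644}{725} + \frac{333}{725} e_{23}. Why the constraint matters: R and -R act identically through the sandwich — M has trace \frac{1133319}{525625} either way — so only the sign condition on e_{23} picks one of the two preimages.


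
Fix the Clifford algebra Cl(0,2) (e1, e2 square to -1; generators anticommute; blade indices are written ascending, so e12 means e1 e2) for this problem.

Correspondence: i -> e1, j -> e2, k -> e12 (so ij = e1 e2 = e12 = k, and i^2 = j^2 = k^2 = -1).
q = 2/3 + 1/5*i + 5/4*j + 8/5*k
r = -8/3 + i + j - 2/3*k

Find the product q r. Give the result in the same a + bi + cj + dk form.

In blades: q = 2/3 + 1/5*e1 + 5/4*e2 + 8/5*e12, r = -8/3 + e1 + e2 - 2/3*e12.
Distribute q over r term by term (generator squares from the signature, products reordered to ascending indices): (2/3)*r = -16/9 + 2/3*e1 + 2/3*e2 - 4/9*e12; (1/5*e1)*r = -1/5 - 8/15*e1 + 2/15*e2 + 1/5*e12; (5/4*e2)*r = -5/4 - 5/6*e1 - 10/3*e2 - 5/4*e12; (8/5*e12)*r = 16/15 - 8/5*e1 + 8/5*e2 - 64/15*e12.
Sum: -389/180 - 23/10*e1 - 14/15*e2 - 1037/180*e12; translating back through the correspondence:
Answer: -389/180 - 23/10*i - 14/15*j - 1037/180*k


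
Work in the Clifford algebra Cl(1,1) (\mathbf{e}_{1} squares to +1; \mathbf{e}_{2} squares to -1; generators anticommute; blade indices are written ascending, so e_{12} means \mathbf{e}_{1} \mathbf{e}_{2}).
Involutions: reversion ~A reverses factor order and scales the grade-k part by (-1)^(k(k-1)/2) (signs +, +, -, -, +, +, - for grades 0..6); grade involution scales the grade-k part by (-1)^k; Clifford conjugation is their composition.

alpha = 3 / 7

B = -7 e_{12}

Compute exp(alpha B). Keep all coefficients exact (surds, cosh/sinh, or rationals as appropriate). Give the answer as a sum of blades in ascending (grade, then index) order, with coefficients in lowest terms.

B^2 = (-7)^2*(e_{12})^2 = 49*(+1) = 49 (a basis 2-blade squares to minus the product of its generators' squares).
B^2 = 49 — a positive square means the series sums to a boost: l = 7, alpha*l = 3, so exp(alpha B) = cosh(3) + (sinh(3)/7)*B = \cosh{\left(3 \right)} + (\frac{\sinh{\left(3 \right)}}{7})*B.
Answer: \cosh{\left(3 \right)} - \sinh{\left(3 \right)} e_{12}


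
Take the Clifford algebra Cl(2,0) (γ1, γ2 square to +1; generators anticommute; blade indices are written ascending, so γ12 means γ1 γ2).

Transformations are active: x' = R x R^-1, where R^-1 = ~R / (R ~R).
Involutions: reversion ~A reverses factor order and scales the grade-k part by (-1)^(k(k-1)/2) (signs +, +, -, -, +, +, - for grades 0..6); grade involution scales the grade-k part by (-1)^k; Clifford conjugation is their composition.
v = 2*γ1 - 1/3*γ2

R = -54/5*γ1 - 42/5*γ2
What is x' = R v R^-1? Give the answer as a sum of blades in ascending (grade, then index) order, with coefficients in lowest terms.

~R = -54/5*γ1 - 42/5*γ2, and R ~R = 936/5, so R^-1 = ~R / (936/5).
R v = -94/5 + 102/5*γ12
Answer: 11/65*γ1 + 394/195*γ2


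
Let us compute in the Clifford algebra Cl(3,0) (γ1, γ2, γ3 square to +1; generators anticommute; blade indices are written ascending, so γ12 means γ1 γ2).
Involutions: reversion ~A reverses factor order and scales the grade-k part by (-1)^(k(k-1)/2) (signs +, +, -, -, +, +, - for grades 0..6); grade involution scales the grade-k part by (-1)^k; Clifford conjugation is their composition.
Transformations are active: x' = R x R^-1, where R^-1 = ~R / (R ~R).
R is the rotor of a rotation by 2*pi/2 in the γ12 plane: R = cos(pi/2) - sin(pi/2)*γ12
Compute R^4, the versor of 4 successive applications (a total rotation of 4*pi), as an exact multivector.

Half-angle bookkeeping: 4 applications in γ12 add up to rotor phase 4*pi/2 = 2*pi, so R^4 = cos(2*pi) - sin(2*pi)*γ12.
cos(2*pi) = 1 and sin(2*pi) = 0, so R^4 = 1. The total rotation 4*pi is 2 full turns, so every vector returns to itself, yet the rotor is +1, back on the identity sheet (an even number of 2*pi turns).
Answer: 1


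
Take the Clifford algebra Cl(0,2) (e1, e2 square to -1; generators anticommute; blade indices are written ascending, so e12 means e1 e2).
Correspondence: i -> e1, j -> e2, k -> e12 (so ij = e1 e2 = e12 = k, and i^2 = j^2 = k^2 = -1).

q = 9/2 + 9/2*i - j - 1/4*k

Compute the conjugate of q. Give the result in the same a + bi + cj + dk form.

In blades: q = 9/2 + 9/2*e1 - e2 - 1/4*e12.
Conjugation here is Clifford conjugation: the scalar is fixed and the grade-1 and grade-2 blades all flip sign, giving 9/2 - 9/2*e1 + e2 + 1/4*e12; translating back:
Answer: 9/2 - 9/2*i + j + 1/4*k


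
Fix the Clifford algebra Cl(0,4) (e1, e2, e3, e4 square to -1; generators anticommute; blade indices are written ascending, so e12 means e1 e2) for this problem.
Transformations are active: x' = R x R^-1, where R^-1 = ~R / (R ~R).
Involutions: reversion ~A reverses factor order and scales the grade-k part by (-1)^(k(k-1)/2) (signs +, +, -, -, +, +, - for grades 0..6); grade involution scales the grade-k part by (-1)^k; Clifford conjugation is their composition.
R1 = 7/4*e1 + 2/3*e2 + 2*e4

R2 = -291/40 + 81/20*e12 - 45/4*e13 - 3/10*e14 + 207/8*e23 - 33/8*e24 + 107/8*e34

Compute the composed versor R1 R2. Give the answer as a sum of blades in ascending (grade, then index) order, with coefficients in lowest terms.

Distribute over the terms of R1 (each basis-blade product reordered to ascending indices, repeated generators contracted through their squares):
(7/4*e1) R2 = -2037/160*e1 - 567/80*e2 + 315/16*e3 + 21/40*e4 + 1449/32*e123 - 231/32*e124 + 749/32*e134
(2/3*e2) R2 = 27/10*e1 - 97/20*e2 - 69/4*e3 + 11/4*e4 + 15/2*e123 + 1/5*e124 + 107/12*e234
(2*e4) R2 = -3/5*e1 - 33/4*e2 + 107/4*e3 - 291/20*e4 + 81/10*e124 - 45/2*e134 + 207/4*e234
Summing the partial products and collecting blades:
Answer: -1701/160*e1 - 323/16*e2 + 467/16*e3 - 451/40*e4 + 1689/32*e123 + 173/160*e124 + 29/32*e134 + 182/3*e234


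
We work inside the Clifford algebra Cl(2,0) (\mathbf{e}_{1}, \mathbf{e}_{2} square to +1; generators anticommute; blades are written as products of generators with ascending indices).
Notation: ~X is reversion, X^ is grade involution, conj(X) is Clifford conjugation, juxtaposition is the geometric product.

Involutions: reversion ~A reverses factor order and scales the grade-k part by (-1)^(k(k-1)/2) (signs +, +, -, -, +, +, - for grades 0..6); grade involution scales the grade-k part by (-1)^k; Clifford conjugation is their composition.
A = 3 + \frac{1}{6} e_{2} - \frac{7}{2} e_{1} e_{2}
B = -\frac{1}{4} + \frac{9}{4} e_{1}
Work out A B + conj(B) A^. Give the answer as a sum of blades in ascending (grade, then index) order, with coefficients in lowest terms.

first term: -\frac{3}{4} + \frac{27}{4} e_{1} + \frac{47}{6} e_{2} + \frac{1}{2} e_{1} e_{2}
second term: -\frac{3}{4} - \frac{27}{4} e_{1} + \frac{95}{12} e_{2} + \frac{5}{4} e_{1} e_{2}
Answer: -\frac{3}{2} + \frac{63}{4} e_{2} + \frac{7}{4} e_{1} e_{2}


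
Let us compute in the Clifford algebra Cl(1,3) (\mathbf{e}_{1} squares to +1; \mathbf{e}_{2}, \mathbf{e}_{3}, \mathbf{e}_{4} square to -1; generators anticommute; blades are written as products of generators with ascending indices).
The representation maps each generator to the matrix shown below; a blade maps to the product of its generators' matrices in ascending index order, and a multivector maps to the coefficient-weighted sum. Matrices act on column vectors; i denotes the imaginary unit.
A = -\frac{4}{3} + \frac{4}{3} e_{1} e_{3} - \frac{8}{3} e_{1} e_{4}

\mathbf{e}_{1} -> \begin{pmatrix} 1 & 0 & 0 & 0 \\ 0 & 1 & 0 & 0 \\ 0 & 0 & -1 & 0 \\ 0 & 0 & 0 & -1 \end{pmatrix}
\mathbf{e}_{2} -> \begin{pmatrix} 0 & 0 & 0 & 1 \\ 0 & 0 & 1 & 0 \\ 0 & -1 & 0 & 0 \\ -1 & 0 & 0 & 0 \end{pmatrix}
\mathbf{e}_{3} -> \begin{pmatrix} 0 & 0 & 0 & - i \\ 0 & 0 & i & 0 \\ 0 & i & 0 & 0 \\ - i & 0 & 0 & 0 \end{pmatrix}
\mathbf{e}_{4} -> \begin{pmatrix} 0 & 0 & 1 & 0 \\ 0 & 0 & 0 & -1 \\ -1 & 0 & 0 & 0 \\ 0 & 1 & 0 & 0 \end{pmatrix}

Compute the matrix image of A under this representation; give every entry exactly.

Bivector images (products of the table entries): rho(e_{1} e_{3}) = rho(\mathbf{e}_{1})rho(\mathbf{e}_{3}) = \begin{pmatrix} 0 & 0 & 0 & - i \\ 0 & 0 & i & 0 \\ 0 & - i & 0 & 0 \\ i & 0 & 0 & 0 \end{pmatrix}; rho(e_{1} e_{4}) = rho(\mathbf{e}_{1})rho(\mathbf{e}_{4}) = \begin{pmatrix} 0 & 0 & 1 & 0 \\ 0 & 0 & 0 & -1 \\ 1 & 0 & 0 & 0 \\ 0 & -1 & 0 & 0 \end{pmatrix}.
M = (-\frac{4}{3})*1 + (\frac{4}{3})*rho(e_{1} e_{3}) + (-\frac{8}{3})*rho(e_{1} e_{4}), summed entrywise (1 is the identity matrix):
Answer: \begin{pmatrix} - \frac{4}{3} & 0 & - \frac{8}{3} & - \frac{4 i}{3} \\ 0 & - \frac{4}{3} & \frac{4 i}{3} & \frac{8}{3} \\ - \frac{8}{3} & - \frac{4 i}{3} & - \frac{4}{3} & 0 \\ \frac{4 i}{3} & \frac{8}{3} & 0 & - \frac{4}{3} \end{pmatrix}


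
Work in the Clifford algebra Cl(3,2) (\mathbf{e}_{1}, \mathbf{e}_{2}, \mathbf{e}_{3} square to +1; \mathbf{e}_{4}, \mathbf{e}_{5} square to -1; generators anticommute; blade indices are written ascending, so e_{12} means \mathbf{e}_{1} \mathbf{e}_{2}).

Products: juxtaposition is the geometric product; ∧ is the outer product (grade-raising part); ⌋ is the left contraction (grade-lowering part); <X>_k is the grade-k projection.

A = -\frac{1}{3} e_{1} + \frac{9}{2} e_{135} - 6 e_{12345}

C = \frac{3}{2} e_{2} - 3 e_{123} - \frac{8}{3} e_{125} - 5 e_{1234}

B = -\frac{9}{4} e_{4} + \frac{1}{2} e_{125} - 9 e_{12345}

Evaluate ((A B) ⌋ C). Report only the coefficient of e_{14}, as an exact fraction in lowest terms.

step 1: 54 + \frac{3}{4} e_{14} - \frac{9}{4} e_{23} + \frac{81}{2} e_{24} - \frac{1}{6} e_{25} - 3 e_{34} + \frac{27}{2} e_{1235} + \frac{81}{8} e_{1345} + 3 e_{2345}
step 2: -\frac{227}{36} e_{1} + 81 e_{2} + 15 e_{12} + \frac{405}{2} e_{13} - \frac{45}{4} e_{14} - \frac{15}{4} e_{23} - 162 e_{123} - 144 e_{125} - 270 e_{1234}
Answer: -\frac{45}{4}


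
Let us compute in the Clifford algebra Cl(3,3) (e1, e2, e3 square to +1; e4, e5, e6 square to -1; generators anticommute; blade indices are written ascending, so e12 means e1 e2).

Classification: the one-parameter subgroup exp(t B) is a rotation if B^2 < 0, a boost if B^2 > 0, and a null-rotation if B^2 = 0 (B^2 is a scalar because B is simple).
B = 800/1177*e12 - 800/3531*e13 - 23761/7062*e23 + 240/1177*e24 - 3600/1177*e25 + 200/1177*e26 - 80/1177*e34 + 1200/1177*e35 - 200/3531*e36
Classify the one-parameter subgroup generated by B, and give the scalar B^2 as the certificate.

B^2 term by term: the squares give (800/1177)^2*(e12)^2 + (-800/3531)^2*(e13)^2 + (-23761/7062)^2*(e23)^2 + (240/1177)^2*(e24)^2 + (-3600/1177)^2*(e25)^2 + (200/1177)^2*(e26)^2 + (-80/1177)^2*(e34)^2 + (1200/1177)^2*(e35)^2 + (-200/3531)^2*(e36)^2 = 640000/1385329*(-1) + 640000/12467961*(-1) + 564585121/49871844*(-1) + 57600/1385329*(+1) + 12960000/1385329*(+1) + 40000/1385329*(+1) + 6400/1385329*(+1) + 1440000/1385329*(+1) + 40000/12467961*(+1) = -49/36 (each basis 2-blade squares to minus the product of its generators' squares); cross terms between blades sharing an index anticommute and cancel; the commuting (index-disjoint) pairs give grade-4 terms 2*c*c'*(blade product), which cancel blade by blade — e1234: -128000/1385329 + 128000/1385329 = 0; e1235: 1920000/1385329 - 1920000/1385329 = 0; e1236: -320000/4155987 + 320000/4155987 = 0; e2345: -576000/1385329 + 576000/1385329 = 0; e2346: 32000/1385329 - 32000/1385329 = 0; e2356: -480000/1385329 + 480000/1385329 = 0 — confirming B is simple. So B^2 = -49/36.
Answer: rotation, certificate B^2 = -49/36. B^2 = -49/36 is basis-independent, so its sign is the whole story.


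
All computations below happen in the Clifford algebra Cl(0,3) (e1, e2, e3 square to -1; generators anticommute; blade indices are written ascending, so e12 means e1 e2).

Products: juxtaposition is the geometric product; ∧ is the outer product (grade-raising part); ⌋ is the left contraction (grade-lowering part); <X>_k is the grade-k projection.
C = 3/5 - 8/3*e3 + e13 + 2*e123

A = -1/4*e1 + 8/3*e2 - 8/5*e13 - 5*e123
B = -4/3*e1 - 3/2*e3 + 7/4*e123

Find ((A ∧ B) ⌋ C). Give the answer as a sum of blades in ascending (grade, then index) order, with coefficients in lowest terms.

step 1: 32/9*e12 + 3/8*e13 - 4*e23
step 2: -3/8 + 8*e1 + 3/4*e2 - 64/9*e3
Answer: -3/8 + 8*e1 + 3/4*e2 - 64/9*e3


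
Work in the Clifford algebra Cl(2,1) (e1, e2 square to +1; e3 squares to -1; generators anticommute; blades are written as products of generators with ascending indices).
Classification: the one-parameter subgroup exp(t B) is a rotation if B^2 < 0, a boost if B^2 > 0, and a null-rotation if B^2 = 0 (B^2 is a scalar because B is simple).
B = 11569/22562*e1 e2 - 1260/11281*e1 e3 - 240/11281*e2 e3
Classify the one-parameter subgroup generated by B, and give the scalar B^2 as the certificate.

B^2 term by term: the squares give (11569/22562)^2*(e1 e2)^2 + (-1260/11281)^2*(e1 e3)^2 + (-240/11281)^2*(e2 e3)^2 = 133841761/509043844*(-1) + 1587600/127260961*(+1) + 57600/127260961*(+1) = -1/4 (each basis 2-blade squares to minus the product of its generators' squares); cross terms between blades sharing an index anticommute and cancel. So B^2 = -1/4.
Answer: rotation, certificate B^2 = -1/4. No conjugation can change B^2 = -1/4; the sign gives the class.


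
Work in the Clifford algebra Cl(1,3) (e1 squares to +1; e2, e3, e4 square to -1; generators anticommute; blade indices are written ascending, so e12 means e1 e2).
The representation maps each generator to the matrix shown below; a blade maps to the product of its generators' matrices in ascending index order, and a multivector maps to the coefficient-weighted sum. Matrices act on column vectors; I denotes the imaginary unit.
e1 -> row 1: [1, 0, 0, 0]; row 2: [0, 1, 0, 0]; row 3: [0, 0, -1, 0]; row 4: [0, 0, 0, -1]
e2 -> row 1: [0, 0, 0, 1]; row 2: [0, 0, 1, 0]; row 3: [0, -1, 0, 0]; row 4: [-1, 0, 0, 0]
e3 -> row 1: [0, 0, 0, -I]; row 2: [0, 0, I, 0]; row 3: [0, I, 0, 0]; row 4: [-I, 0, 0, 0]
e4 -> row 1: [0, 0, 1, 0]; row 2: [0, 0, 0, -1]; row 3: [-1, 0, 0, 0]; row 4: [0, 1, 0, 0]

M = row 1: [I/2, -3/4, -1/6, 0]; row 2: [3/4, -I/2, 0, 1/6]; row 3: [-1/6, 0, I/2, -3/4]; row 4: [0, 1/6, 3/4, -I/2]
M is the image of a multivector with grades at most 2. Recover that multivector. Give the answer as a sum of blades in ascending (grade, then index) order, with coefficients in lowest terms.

Method: the blade images are trace-orthogonal — tr(rho(e_A) rho(e_B)^-1) = 4 if A = B and 0 otherwise — and rho(e_A)^-1 = (e_A)^2 * rho(e_A) with (e_A)^2 = +1 or -1, so the coefficient of e_A in the preimage is (e_A)^2 * tr(M rho(e_A))/4.
Nonzero projections over blades of grade <= 2: e14: (e14)^2 = +1, tr(M rho(e14)) = -2/3, coefficient -1/6; e23: (e23)^2 = -1, tr(M rho(e23)) = 2, coefficient -1/2; e24: (e24)^2 = -1, tr(M rho(e24)) = 3, coefficient -3/4. Every other blade of grade <= 2 projects to 0.
Answer: -1/6*e14 - 1/2*e23 - 3/4*e24


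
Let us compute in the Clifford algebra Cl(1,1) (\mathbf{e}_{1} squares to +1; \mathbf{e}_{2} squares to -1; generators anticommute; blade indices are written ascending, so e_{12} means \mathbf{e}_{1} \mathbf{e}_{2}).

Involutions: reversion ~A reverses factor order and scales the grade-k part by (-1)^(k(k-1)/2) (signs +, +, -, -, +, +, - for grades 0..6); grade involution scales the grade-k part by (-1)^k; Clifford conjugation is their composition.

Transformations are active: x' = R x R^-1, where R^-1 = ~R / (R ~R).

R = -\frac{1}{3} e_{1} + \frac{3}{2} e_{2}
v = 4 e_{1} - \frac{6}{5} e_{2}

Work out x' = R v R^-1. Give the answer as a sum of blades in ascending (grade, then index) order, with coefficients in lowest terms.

~R = -\frac{1}{3} e_{1} + \frac{3}{2} e_{2}, and R ~R = -\frac{77}{36}, so R^-1 = ~R / (-\frac{77}{36}).
R v = \frac{7}{15} - \frac{28}{5} e_{12}
Answer: -\frac{212}{55} e_{1} + \frac{6}{11} e_{2}


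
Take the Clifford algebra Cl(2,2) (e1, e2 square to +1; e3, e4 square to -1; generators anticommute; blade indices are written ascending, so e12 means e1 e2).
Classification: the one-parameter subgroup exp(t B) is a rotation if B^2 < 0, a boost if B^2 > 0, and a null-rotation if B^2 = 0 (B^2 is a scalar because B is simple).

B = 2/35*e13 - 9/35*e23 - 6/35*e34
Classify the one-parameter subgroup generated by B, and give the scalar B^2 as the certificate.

B^2 term by term: the squares give (2/35)^2*(e13)^2 + (-9/35)^2*(e23)^2 + (-6/35)^2*(e34)^2 = 4/1225*(+1) + 81/1225*(+1) + 36/1225*(-1) = 1/25 (each basis 2-blade squares to minus the product of its generators' squares); cross terms between blades sharing an index anticommute and cancel. So B^2 = 1/25.
Answer: boost, certificate B^2 = 1/25. Key observation: B^2 = 1/25 is a conjugation invariant, so its sign decides the class regardless of the surface form of B.


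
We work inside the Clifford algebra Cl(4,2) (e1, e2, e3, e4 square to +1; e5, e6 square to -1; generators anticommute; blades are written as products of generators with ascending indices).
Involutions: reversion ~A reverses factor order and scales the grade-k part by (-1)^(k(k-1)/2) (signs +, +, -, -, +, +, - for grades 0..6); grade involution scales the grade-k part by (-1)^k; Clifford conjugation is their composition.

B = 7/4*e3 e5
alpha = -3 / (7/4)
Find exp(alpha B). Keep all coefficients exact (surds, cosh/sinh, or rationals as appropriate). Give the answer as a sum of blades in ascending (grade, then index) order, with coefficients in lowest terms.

B^2 = (7/4)^2*(e3 e5)^2 = 49/16*(+1) = 49/16 (a basis 2-blade squares to minus the product of its generators' squares).
B^2 = 49/16 — hyperbolic case — the even/odd split gives cosh and sinh: l = 7/4, alpha*l = -3, so exp(alpha B) = cosh(-3) + (sinh(-3)/(7/4))*B = cosh(3) + (-4*sinh(3)/7)*B.
Answer: cosh(3) - sinh(3)*e3 e5


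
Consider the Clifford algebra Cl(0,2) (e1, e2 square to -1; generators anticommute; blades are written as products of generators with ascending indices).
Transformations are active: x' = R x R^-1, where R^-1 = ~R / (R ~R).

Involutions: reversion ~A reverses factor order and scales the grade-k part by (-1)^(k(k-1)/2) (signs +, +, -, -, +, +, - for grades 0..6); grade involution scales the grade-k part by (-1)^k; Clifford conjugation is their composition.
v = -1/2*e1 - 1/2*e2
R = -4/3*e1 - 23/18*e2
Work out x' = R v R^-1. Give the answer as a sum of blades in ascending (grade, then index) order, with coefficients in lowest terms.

~R = -4/3*e1 - 23/18*e2, and R ~R = -1105/324, so R^-1 = ~R / (-1105/324).
R v = -47/36 + 1/36*e1 e2
Answer: -1151/2210*e1 - 1057/2210*e2


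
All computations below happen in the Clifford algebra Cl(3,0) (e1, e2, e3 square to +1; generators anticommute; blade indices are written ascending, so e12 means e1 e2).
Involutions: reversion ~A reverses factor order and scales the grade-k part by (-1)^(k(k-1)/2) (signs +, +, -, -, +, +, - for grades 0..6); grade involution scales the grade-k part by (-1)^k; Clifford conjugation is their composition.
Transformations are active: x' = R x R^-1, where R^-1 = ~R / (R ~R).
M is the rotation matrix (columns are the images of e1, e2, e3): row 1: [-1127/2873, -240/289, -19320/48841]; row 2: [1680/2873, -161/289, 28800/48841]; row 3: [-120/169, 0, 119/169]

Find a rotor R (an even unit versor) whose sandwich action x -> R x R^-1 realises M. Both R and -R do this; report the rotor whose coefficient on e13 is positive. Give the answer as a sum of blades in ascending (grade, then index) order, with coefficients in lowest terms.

Method: write R = a + b12*e12 + b13*e13 + b23*e23 with a^2 + b12^2 + b13^2 + b23^2 = 1 (so R^-1 = ~R). Expanding the columns R e_j ~R gives tr M = 4a^2 - 1 and, from the antisymmetric part, M21 - M12 = -4a*b12, M13 - M31 = 4a*b13, M32 - M23 = -4a*b23.
Here tr M = -11977/48841, so a^2 = (1 + tr M)/4 = 9216/48841 and a = ±96/221. Taking a = 96/221: M21 - M12 = 69120/48841, M13 - M31 = 15360/48841, M32 - M23 = -28800/48841, giving b12 = -180/221, b13 = 40/221, b23 = 75/221, i.e. R = 96/221 - 180/221*e12 + 40/221*e13 + 75/221*e23.
Its e13 coefficient is already positive.
Answer: 96/221 - 180/221*e12 + 40/221*e13 + 75/221*e23. Sheet selection: the two-to-one cover makes ±R indistinguishable at the matrix level (trace -11977/48841), so uniqueness comes from the required sign on e13.
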